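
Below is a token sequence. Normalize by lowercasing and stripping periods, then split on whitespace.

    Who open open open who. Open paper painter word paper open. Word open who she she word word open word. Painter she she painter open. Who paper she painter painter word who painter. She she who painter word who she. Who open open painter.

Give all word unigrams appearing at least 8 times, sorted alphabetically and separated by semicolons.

Unigram counts meeting the condition (at least 8 times):
  open: 10
  painter: 8
  she: 8
  who: 8

open; painter; she; who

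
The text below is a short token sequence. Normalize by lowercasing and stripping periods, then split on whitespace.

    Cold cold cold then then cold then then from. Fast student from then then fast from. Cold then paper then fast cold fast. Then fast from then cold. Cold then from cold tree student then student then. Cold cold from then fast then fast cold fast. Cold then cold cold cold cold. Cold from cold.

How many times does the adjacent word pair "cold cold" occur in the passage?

Scanning the 54 overlapping bigram windows for "cold cold":
  position 1–2: cold cold
  position 2–3: cold cold
  position 28–29: cold cold
  position 38–39: cold cold
  position 49–50: cold cold
  position 50–51: cold cold
  position 51–52: cold cold
  position 52–53: cold cold

8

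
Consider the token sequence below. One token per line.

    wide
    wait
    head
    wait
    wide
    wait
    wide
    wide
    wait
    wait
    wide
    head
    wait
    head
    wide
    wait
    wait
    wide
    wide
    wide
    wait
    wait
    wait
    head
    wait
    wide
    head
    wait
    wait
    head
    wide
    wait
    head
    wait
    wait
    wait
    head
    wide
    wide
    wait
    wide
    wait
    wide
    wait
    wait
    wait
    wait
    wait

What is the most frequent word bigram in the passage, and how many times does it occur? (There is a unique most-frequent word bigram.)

"wait wait", 11 times

Bigram frequencies (highest first):
  wait wait: 11
  wide wait: 9
  wait wide: 7
  wait head: 6
  head wait: 5
  wide wide: 4
  … (2 more, each ≤ 3)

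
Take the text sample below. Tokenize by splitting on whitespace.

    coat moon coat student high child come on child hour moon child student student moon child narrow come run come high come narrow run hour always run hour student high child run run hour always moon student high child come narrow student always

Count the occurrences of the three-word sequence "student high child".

3

Scanning the 41 overlapping trigram windows for "student high child":
  position 4–6: student high child
  position 29–31: student high child
  position 37–39: student high child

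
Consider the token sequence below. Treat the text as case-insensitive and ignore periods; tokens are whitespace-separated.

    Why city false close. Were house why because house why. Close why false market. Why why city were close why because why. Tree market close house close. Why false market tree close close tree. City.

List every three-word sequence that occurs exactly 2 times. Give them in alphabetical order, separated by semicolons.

close why false; why false market

Trigram counts meeting the condition (exactly 2 times):
  close why false: 2
  why false market: 2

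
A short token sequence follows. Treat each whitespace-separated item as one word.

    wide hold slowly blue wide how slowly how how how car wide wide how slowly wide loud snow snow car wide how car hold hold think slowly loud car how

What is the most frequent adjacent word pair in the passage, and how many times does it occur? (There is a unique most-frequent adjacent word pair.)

Bigram frequencies (highest first):
  wide how: 3
  how slowly: 2
  how how: 2
  how car: 2
  car wide: 2
  wide hold: 1
  … (17 more, each ≤ 1)

"wide how", 3 times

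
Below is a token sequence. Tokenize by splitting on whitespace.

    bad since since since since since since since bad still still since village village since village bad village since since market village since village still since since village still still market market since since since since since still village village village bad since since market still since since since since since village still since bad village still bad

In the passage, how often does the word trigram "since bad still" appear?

1

Scanning the 56 overlapping trigram windows for "since bad still":
  position 8–10: since bad still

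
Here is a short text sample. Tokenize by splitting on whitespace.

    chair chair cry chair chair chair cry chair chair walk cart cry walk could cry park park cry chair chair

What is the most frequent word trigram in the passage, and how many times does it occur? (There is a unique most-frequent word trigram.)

Trigram frequencies (highest first):
  cry chair chair: 3
  chair chair cry: 2
  chair cry chair: 2
  chair chair chair: 1
  chair chair walk: 1
  chair walk cart: 1
  … (8 more, each ≤ 1)

"cry chair chair", 3 times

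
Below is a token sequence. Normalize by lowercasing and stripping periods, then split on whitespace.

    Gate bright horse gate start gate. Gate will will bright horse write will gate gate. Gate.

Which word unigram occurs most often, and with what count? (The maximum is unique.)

"gate", 7 times

Unigram frequencies (highest first):
  gate: 7
  will: 3
  bright: 2
  horse: 2
  start: 1
  write: 1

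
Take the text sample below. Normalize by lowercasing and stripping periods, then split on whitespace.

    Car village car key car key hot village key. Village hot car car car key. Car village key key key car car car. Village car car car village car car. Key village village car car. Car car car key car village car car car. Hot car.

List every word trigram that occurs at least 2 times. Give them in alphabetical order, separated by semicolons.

Trigram counts meeting the condition (at least 2 times):
  car car car: 7
  car car key: 3
  car car village: 2
  car key car: 3
  car village car: 4
  key car village: 2
  village car car: 4

car car car; car car key; car car village; car key car; car village car; key car village; village car car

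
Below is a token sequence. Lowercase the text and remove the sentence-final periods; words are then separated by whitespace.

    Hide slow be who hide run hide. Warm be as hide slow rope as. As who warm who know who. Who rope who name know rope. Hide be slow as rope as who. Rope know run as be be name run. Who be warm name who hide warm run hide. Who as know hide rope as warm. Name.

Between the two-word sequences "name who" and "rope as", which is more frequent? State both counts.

"name who": 1 occurrence
"rope as": 3 occurrences

"rope as" (3 vs 1)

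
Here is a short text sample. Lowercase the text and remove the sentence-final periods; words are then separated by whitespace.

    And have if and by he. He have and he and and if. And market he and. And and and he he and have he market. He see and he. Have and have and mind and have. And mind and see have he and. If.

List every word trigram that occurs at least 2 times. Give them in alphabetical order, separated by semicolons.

Trigram counts meeting the condition (at least 2 times):
  and and and: 2
  and have and: 2
  and mind and: 2
  have and mind: 2
  he and and: 2
  he have and: 2

and and and; and have and; and mind and; have and mind; he and and; he have and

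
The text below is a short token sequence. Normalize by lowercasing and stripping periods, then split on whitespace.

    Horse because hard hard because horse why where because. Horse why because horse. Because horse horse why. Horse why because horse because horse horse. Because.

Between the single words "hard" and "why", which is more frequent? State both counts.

"why" (4 vs 2)

"hard": 2 occurrences
"why": 4 occurrences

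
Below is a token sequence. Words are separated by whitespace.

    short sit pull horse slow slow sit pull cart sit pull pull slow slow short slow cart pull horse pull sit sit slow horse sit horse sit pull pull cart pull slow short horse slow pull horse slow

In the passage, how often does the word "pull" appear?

10

Scanning the 38 tokens for "pull":
  position 3: pull
  position 8: pull
  position 11: pull
  position 12: pull
  position 18: pull
  position 20: pull
  position 28: pull
  position 29: pull
  position 31: pull
  position 36: pull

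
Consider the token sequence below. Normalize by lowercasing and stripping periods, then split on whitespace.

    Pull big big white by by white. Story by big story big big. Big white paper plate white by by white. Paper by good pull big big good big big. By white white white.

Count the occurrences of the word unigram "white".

8

Scanning the 34 tokens for "white":
  position 4: white
  position 7: white
  position 15: white
  position 18: white
  position 21: white
  position 32: white
  position 33: white
  position 34: white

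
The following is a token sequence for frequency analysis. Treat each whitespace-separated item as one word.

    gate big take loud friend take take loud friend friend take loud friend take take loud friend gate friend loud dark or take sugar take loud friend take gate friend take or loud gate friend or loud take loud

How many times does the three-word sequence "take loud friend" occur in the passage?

5

Scanning the 37 overlapping trigram windows for "take loud friend":
  position 3–5: take loud friend
  position 7–9: take loud friend
  position 11–13: take loud friend
  position 15–17: take loud friend
  position 25–27: take loud friend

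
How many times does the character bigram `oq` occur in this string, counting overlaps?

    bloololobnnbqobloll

0

Sliding a length-2 window over the 19 characters (18 positions):
  (no match at any position)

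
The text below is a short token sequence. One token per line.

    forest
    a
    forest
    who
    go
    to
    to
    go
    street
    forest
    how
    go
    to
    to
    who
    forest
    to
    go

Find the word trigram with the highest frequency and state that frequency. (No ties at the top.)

"go to to", 2 times

Trigram frequencies (highest first):
  go to to: 2
  forest a forest: 1
  a forest who: 1
  forest who go: 1
  who go to: 1
  to to go: 1
  … (9 more, each ≤ 1)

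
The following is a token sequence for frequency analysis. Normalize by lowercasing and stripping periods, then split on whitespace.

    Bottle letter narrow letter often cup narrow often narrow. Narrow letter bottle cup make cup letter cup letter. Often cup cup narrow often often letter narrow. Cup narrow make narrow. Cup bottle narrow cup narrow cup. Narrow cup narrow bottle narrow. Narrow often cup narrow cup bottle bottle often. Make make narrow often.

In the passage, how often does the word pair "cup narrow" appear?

7

Scanning the 52 overlapping bigram windows for "cup narrow":
  position 6–7: cup narrow
  position 21–22: cup narrow
  position 27–28: cup narrow
  position 34–35: cup narrow
  position 36–37: cup narrow
  position 38–39: cup narrow
  position 44–45: cup narrow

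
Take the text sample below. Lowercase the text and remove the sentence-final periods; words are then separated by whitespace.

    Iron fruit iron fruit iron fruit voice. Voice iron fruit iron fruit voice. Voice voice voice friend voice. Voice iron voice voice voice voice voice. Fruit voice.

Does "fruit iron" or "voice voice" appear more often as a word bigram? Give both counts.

"fruit iron": 3 occurrences
"voice voice": 9 occurrences

"voice voice" (9 vs 3)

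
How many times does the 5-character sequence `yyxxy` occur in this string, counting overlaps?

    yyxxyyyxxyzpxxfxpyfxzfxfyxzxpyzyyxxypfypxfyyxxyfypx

4

Sliding a length-5 window over the 51 characters (47 positions):
  position 1–5: yyxxy
  position 6–10: yyxxy
  position 32–36: yyxxy
  position 43–47: yyxxy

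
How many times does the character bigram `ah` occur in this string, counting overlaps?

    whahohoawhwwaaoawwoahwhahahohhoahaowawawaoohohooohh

5

Sliding a length-2 window over the 51 characters (50 positions):
  position 3–4: ah
  position 20–21: ah
  position 24–25: ah
  position 26–27: ah
  position 32–33: ah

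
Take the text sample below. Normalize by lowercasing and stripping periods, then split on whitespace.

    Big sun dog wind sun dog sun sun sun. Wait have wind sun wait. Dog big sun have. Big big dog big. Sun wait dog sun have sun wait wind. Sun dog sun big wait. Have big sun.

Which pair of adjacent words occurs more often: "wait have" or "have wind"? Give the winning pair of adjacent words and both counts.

"wait have" (2 vs 1)

"wait have": 2 occurrences
"have wind": 1 occurrence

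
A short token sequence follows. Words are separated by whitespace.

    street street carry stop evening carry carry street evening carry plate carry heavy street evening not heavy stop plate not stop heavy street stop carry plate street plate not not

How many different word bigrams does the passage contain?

30 tokens → 29 bigram windows in total.
Repeated bigrams (each contributes count−1 duplicates):
  carry plate: 2
  evening carry: 2
  heavy street: 2
  plate not: 2
  street evening: 2
5 duplicate windows → 29 − 5 = 24 distinct.

24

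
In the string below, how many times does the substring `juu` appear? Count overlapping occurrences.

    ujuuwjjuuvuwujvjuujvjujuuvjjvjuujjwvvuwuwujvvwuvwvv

5

Sliding a length-3 window over the 51 characters (49 positions):
  position 2–4: juu
  position 7–9: juu
  position 16–18: juu
  position 23–25: juu
  position 30–32: juu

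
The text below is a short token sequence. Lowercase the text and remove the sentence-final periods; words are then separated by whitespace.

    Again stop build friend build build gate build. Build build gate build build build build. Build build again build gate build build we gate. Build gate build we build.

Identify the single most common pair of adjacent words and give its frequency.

"build build", 9 times

Bigram frequencies (highest first):
  build build: 9
  gate build: 5
  build gate: 4
  build we: 2
  again stop: 1
  stop build: 1
  … (6 more, each ≤ 1)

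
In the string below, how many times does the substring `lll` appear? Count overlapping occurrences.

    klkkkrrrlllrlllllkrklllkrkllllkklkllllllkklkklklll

Sliding a length-3 window over the 50 characters (48 positions):
  position 9–11: lll
  position 13–15: lll
  position 14–16: lll
  position 15–17: lll
  position 21–23: lll
  position 27–29: lll
  position 28–30: lll
  position 35–37: lll
  position 36–38: lll
  position 37–39: lll
  … (2 more)

12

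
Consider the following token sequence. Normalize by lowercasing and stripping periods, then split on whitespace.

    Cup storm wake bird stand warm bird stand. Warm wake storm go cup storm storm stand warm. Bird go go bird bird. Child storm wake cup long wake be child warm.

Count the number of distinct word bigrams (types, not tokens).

31 tokens → 30 bigram windows in total.
Repeated bigrams (each contributes count−1 duplicates):
  stand warm: 3
  bird stand: 2
  cup storm: 2
  storm wake: 2
  warm bird: 2
6 duplicate windows → 30 − 6 = 24 distinct.

24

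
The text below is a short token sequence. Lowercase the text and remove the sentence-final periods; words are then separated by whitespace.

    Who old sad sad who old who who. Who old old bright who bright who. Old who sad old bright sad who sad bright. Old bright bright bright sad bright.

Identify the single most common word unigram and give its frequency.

"who", 9 times

Unigram frequencies (highest first):
  who: 9
  bright: 8
  old: 7
  sad: 6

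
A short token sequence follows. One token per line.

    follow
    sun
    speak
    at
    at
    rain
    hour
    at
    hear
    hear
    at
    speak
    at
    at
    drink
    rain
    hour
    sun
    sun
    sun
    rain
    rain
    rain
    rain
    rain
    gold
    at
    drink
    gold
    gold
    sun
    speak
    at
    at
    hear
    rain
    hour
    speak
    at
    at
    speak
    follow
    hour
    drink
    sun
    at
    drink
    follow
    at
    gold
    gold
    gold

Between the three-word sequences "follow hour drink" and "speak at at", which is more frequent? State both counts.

"follow hour drink": 1 occurrence
"speak at at": 4 occurrences

"speak at at" (4 vs 1)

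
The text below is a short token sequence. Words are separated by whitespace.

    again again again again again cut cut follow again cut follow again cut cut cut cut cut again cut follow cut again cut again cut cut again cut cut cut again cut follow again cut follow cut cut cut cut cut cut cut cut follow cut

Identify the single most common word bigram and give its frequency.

Bigram frequencies (highest first):
  cut cut: 15
  again cut: 9
  cut follow: 6
  cut again: 5
  again again: 4
  follow again: 3
  … (1 more, each ≤ 3)

"cut cut", 15 times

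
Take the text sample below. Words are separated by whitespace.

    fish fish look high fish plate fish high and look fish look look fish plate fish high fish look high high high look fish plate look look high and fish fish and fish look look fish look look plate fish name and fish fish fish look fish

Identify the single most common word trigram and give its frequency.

Trigram frequencies (highest first):
  fish look look: 3
  fish fish look: 2
  fish look high: 2
  fish plate fish: 2
  plate fish high: 2
  look fish look: 2
  … (29 more, each ≤ 2)

"fish look look", 3 times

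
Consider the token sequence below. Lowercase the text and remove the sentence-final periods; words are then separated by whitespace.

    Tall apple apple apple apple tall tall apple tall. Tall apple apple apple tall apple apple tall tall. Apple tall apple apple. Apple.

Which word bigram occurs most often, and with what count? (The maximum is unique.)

Bigram frequencies (highest first):
  apple apple: 8
  tall apple: 6
  apple tall: 5
  tall tall: 3

"apple apple", 8 times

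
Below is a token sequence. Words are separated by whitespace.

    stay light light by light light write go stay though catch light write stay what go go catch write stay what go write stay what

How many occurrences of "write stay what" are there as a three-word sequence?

3

Scanning the 23 overlapping trigram windows for "write stay what":
  position 13–15: write stay what
  position 19–21: write stay what
  position 23–25: write stay what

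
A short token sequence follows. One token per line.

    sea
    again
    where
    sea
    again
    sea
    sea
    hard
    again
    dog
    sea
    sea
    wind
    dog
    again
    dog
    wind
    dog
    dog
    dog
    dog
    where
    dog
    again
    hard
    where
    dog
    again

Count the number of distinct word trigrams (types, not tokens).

24

28 tokens → 26 trigram windows in total.
Repeated trigrams (each contributes count−1 duplicates):
  dog dog dog: 2
  where dog again: 2
2 duplicate windows → 26 − 2 = 24 distinct.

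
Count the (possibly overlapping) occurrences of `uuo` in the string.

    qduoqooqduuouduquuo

Sliding a length-3 window over the 19 characters (17 positions):
  position 10–12: uuo
  position 17–19: uuo

2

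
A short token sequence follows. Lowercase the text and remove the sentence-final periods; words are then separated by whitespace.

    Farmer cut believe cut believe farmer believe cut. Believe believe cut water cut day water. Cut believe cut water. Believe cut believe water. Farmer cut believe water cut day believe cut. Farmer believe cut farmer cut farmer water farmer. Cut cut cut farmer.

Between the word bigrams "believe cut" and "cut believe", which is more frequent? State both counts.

"believe cut" (7 vs 6)

"believe cut": 7 occurrences
"cut believe": 6 occurrences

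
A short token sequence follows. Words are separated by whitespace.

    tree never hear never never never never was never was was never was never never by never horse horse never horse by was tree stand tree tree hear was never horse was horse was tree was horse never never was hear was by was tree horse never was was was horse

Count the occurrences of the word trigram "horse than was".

Scanning the 49 overlapping trigram windows for "horse than was":
  (none found)

0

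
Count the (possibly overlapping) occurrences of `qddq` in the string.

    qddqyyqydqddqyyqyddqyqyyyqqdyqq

2

Sliding a length-4 window over the 31 characters (28 positions):
  position 1–4: qddq
  position 10–13: qddq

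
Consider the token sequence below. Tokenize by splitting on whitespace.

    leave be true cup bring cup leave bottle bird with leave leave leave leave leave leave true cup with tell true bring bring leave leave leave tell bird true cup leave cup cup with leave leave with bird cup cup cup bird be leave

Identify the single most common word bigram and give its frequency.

Bigram frequencies (highest first):
  leave leave: 8
  true cup: 3
  cup cup: 3
  cup leave: 2
  with leave: 2
  cup with: 2
  … (23 more, each ≤ 1)

"leave leave", 8 times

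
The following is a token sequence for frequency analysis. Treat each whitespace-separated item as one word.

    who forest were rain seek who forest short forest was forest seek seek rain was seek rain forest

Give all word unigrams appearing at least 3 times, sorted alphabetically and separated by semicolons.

Unigram counts meeting the condition (at least 3 times):
  forest: 5
  rain: 3
  seek: 4

forest; rain; seek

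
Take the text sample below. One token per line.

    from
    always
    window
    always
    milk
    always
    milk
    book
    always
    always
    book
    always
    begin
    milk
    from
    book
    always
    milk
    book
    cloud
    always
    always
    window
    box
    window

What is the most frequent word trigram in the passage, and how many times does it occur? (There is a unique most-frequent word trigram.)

Trigram frequencies (highest first):
  always milk book: 2
  from always window: 1
  always window always: 1
  window always milk: 1
  always milk always: 1
  milk always milk: 1
  … (16 more, each ≤ 1)

"always milk book", 2 times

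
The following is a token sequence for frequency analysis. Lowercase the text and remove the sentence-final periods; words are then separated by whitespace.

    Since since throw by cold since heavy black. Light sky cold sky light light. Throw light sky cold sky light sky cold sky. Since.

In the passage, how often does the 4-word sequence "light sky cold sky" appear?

Scanning the 21 overlapping 4-gram windows for "light sky cold sky":
  position 9–12: light sky cold sky
  position 16–19: light sky cold sky
  position 20–23: light sky cold sky

3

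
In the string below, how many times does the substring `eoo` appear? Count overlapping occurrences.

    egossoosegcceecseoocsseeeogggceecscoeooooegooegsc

2

Sliding a length-3 window over the 49 characters (47 positions):
  position 17–19: eoo
  position 37–39: eoo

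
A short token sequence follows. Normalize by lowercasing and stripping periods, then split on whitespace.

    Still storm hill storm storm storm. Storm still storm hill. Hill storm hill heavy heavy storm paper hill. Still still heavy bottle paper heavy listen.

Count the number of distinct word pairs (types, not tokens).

18

25 tokens → 24 bigram windows in total.
Repeated bigrams (each contributes count−1 duplicates):
  storm hill: 3
  storm storm: 3
  hill storm: 2
  still storm: 2
6 duplicate windows → 24 − 6 = 18 distinct.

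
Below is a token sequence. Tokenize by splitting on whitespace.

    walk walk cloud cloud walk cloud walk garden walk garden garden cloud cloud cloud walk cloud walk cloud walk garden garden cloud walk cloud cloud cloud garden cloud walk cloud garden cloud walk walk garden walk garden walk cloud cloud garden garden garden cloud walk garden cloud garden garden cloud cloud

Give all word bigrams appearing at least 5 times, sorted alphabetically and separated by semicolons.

cloud cloud; cloud walk; garden cloud; garden garden; walk cloud; walk garden

Bigram counts meeting the condition (at least 5 times):
  cloud cloud: 7
  cloud walk: 9
  garden cloud: 7
  garden garden: 5
  walk cloud: 7
  walk garden: 6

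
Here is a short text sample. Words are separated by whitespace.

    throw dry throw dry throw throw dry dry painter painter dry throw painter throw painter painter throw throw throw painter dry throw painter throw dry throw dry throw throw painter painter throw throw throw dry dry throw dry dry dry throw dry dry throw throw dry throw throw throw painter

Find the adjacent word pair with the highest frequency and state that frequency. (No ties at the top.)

"dry throw", 10 times

Bigram frequencies (highest first):
  dry throw: 10
  throw dry: 9
  throw throw: 9
  throw painter: 6
  dry dry: 5
  painter throw: 4
  … (3 more, each ≤ 3)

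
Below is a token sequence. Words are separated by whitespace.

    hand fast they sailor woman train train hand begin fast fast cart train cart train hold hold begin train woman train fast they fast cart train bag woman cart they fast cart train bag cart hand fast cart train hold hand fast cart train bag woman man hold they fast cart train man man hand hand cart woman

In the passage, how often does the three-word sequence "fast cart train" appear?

Scanning the 56 overlapping trigram windows for "fast cart train":
  position 11–13: fast cart train
  position 24–26: fast cart train
  position 31–33: fast cart train
  position 37–39: fast cart train
  position 42–44: fast cart train
  position 50–52: fast cart train

6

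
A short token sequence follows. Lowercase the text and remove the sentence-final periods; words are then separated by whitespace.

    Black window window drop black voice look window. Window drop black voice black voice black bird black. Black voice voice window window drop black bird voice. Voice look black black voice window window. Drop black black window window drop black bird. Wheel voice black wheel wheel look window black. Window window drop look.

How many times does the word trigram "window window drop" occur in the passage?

6

Scanning the 51 overlapping trigram windows for "window window drop":
  position 2–4: window window drop
  position 8–10: window window drop
  position 21–23: window window drop
  position 32–34: window window drop
  position 37–39: window window drop
  position 50–52: window window drop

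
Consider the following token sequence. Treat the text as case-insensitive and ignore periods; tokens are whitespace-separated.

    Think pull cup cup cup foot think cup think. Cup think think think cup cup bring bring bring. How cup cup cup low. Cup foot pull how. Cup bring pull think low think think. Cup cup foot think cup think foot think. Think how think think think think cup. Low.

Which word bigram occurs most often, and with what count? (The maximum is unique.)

"think think", 7 times

Bigram frequencies (highest first):
  think think: 7
  cup cup: 6
  think cup: 6
  cup foot: 3
  foot think: 3
  cup think: 3
  … (17 more, each ≤ 2)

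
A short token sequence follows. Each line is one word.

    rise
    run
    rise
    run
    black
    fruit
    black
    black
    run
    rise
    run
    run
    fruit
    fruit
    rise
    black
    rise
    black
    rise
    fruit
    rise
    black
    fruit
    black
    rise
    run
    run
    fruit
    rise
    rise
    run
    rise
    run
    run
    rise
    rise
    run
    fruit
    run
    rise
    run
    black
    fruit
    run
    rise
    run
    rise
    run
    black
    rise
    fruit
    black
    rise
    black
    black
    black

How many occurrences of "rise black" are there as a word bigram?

4

Scanning the 55 overlapping bigram windows for "rise black":
  position 15–16: rise black
  position 17–18: rise black
  position 21–22: rise black
  position 53–54: rise black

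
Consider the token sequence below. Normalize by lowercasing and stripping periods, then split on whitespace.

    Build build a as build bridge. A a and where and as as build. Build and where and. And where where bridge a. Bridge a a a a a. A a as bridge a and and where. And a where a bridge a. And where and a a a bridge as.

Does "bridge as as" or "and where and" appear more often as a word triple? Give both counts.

"and where and" (4 vs 0)

"bridge as as": 0 occurrences
"and where and": 4 occurrences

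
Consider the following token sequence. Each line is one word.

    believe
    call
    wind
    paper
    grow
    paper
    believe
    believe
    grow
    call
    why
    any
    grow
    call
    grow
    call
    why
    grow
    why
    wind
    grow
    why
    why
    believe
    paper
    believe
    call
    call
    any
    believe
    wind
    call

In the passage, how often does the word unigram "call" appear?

Scanning the 32 tokens for "call":
  position 2: call
  position 10: call
  position 14: call
  position 16: call
  position 27: call
  position 28: call
  position 32: call

7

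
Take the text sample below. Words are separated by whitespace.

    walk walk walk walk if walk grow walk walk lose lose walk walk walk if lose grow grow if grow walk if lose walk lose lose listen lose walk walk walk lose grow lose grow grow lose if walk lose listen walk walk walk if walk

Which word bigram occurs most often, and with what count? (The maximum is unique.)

"walk walk", 10 times

Bigram frequencies (highest first):
  walk walk: 10
  walk if: 4
  walk lose: 4
  if walk: 3
  lose walk: 3
  lose grow: 3
  … (12 more, each ≤ 2)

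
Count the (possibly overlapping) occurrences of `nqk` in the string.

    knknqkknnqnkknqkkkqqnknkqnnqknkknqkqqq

Sliding a length-3 window over the 38 characters (36 positions):
  position 4–6: nqk
  position 14–16: nqk
  position 27–29: nqk
  position 33–35: nqk

4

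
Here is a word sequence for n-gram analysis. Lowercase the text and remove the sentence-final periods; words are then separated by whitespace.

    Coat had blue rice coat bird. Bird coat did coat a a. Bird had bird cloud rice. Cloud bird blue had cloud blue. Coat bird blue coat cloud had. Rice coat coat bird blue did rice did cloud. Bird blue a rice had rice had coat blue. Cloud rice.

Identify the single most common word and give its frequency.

"coat", 9 times

Unigram frequencies (highest first):
  coat: 9
  bird: 8
  blue: 7
  rice: 7
  had: 6
  cloud: 6
  … (2 more, each ≤ 3)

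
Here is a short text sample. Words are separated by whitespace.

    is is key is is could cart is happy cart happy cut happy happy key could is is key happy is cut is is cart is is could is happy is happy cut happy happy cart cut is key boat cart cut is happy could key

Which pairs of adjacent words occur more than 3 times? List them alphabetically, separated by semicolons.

Bigram counts meeting the condition (more than 3 times):
  is happy: 4
  is is: 5

is happy; is is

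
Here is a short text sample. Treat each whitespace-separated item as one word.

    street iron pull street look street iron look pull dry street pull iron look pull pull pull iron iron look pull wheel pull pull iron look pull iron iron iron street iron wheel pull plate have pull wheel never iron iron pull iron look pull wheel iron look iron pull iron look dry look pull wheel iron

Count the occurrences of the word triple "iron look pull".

Scanning the 55 overlapping trigram windows for "iron look pull":
  position 7–9: iron look pull
  position 13–15: iron look pull
  position 19–21: iron look pull
  position 25–27: iron look pull
  position 43–45: iron look pull

5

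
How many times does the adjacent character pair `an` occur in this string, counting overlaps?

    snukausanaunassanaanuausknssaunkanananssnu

Sliding a length-2 window over the 42 characters (41 positions):
  position 8–9: an
  position 16–17: an
  position 19–20: an
  position 33–34: an
  position 35–36: an
  position 37–38: an

6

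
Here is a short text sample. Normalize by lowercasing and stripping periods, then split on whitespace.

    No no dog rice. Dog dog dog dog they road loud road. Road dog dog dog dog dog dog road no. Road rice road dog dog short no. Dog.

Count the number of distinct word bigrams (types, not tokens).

18

29 tokens → 28 bigram windows in total.
Repeated bigrams (each contributes count−1 duplicates):
  dog dog: 9
  no dog: 2
  road dog: 2
10 duplicate windows → 28 − 10 = 18 distinct.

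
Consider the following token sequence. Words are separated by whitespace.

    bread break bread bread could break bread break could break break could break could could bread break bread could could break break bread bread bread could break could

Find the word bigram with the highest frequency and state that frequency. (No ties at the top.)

"could break", 5 times

Bigram frequencies (highest first):
  could break: 5
  break bread: 4
  break could: 4
  bread break: 3
  bread bread: 3
  bread could: 3
  … (3 more, each ≤ 2)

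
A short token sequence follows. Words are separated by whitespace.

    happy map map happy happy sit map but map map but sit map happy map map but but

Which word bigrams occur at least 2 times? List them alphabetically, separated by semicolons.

Bigram counts meeting the condition (at least 2 times):
  happy map: 2
  map but: 3
  map happy: 2
  map map: 3
  sit map: 2

happy map; map but; map happy; map map; sit map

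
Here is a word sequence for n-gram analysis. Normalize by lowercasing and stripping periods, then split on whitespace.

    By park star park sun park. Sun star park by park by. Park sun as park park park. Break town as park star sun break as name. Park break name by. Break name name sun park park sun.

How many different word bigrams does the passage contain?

23

38 tokens → 37 bigram windows in total.
Repeated bigrams (each contributes count−1 duplicates):
  park sun: 4
  by park: 3
  park park: 3
  as park: 2
  break name: 2
  park break: 2
  park by: 2
  park star: 2
  … (2 more repeated)
14 duplicate windows → 37 − 14 = 23 distinct.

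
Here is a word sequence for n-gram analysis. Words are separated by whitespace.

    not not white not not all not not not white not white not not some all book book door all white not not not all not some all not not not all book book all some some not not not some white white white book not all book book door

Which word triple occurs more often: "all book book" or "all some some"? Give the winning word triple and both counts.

"all book book" (3 vs 1)

"all book book": 3 occurrences
"all some some": 1 occurrence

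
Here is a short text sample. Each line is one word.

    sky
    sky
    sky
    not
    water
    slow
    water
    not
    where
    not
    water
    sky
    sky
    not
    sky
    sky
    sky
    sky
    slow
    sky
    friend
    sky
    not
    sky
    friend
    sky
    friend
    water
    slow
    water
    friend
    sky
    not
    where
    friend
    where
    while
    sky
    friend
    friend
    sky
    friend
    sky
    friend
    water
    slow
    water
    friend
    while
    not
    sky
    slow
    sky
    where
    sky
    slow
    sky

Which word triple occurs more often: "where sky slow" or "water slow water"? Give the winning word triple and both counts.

"where sky slow": 1 occurrence
"water slow water": 3 occurrences

"water slow water" (3 vs 1)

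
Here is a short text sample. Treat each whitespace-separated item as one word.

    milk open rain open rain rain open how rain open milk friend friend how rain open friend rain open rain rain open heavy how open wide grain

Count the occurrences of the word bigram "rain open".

Scanning the 26 overlapping bigram windows for "rain open":
  position 3–4: rain open
  position 6–7: rain open
  position 9–10: rain open
  position 15–16: rain open
  position 18–19: rain open
  position 21–22: rain open

6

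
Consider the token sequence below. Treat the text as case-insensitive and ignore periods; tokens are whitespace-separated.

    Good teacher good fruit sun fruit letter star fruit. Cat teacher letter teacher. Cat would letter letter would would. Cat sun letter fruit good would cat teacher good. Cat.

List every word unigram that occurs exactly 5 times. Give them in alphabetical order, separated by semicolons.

Unigram counts meeting the condition (exactly 5 times):
  cat: 5
  letter: 5

cat; letter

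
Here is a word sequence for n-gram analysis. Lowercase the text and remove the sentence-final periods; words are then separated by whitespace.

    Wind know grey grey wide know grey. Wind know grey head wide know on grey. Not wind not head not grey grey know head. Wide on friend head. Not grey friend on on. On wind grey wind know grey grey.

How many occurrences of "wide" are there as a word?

3

Scanning the 40 tokens for "wide":
  position 5: wide
  position 12: wide
  position 25: wide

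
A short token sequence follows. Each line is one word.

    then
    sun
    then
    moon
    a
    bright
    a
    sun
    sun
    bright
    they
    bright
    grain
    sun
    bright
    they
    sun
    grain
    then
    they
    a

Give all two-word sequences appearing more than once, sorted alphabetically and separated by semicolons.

bright they; sun bright

Bigram counts meeting the condition (more than once):
  bright they: 2
  sun bright: 2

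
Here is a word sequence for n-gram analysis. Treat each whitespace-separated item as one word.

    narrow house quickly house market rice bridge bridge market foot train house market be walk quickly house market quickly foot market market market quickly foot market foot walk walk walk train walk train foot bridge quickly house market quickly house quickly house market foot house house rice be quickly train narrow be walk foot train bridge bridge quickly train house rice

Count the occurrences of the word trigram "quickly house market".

Scanning the 59 overlapping trigram windows for "quickly house market":
  position 3–5: quickly house market
  position 16–18: quickly house market
  position 36–38: quickly house market
  position 41–43: quickly house market

4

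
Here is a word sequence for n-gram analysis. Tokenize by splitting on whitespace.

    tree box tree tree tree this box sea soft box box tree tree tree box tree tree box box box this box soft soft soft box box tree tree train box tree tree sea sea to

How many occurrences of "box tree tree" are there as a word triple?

5

Scanning the 34 overlapping trigram windows for "box tree tree":
  position 2–4: box tree tree
  position 11–13: box tree tree
  position 15–17: box tree tree
  position 27–29: box tree tree
  position 31–33: box tree tree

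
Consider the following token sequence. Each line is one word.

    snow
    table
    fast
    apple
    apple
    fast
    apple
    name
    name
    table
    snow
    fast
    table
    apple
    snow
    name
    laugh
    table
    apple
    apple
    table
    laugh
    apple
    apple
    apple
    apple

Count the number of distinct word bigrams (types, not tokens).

19

26 tokens → 25 bigram windows in total.
Repeated bigrams (each contributes count−1 duplicates):
  apple apple: 5
  fast apple: 2
  table apple: 2
6 duplicate windows → 25 − 6 = 19 distinct.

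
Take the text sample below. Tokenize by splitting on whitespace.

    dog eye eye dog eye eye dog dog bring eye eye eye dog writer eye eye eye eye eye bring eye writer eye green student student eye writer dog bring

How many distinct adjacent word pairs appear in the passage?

30 tokens → 29 bigram windows in total.
Repeated bigrams (each contributes count−1 duplicates):
  eye eye: 8
  eye dog: 3
  bring eye: 2
  dog bring: 2
  dog eye: 2
  eye writer: 2
  writer eye: 2
14 duplicate windows → 29 − 14 = 15 distinct.

15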